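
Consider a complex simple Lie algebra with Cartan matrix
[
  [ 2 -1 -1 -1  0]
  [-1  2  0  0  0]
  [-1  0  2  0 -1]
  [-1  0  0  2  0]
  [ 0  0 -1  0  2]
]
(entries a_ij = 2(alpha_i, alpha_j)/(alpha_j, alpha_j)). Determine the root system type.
The matrix has rank 5 with 2's on the diagonal. Reading the off-diagonal entries as Dynkin edges (a single edge where a_ij = a_ji = -1; a double or triple edge where a_ij * a_ji = 2 or 3), the diagram is a chain of 3 nodes with a fork of two nodes at one end (D_5). One simple-root ordering that puts it in standard form is (alpha_5, alpha_3, alpha_1, alpha_4, alpha_2). So the algebra is type D_5, i.e. so(10).

D5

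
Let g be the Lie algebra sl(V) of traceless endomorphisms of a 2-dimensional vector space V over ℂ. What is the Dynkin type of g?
This is sl(2), which has dimension 2^2 - 1 = 3 and rank 2 - 1 = 1 (a Cartan subalgebra is the diagonal traceless matrices). In the classification of classical Lie algebras, the special linear algebra sl(n+1) has type A_n; here n = 1, so the Dynkin diagram is a chain of 1 nodes with single edges (A_1). Hence the type is A_1.

A_1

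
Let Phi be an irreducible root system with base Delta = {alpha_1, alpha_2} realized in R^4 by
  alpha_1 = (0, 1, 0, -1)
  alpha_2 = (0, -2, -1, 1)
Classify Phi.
Compute the Cartan integers a_ij = 2(alpha_i, alpha_j)/(alpha_j, alpha_j); the resulting 2x2 Cartan matrix is
[[2, -1], [-3, 2]].
The roots have two lengths (squared-length ratio 3:1); the short ones are alpha_{1}. The associated Dynkin diagram is two nodes joined by a triple edge (G_2), so the type is G_2.

G2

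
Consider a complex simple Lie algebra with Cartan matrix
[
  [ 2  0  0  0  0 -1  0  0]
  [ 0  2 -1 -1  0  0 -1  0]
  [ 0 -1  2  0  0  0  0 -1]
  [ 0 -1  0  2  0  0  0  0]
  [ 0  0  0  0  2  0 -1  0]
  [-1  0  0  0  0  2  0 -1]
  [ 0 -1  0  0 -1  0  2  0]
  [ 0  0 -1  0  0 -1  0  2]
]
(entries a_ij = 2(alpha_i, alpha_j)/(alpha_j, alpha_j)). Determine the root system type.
The matrix has rank 8 with 2's on the diagonal. Reading the off-diagonal entries as Dynkin edges (a single edge where a_ij = a_ji = -1; a double or triple edge where a_ij * a_ji = 2 or 3), the diagram is a chain of 7 nodes with one extra node attached to the third node from one end (E_8). One simple-root ordering that puts it in standard form is (alpha_5, alpha_4, alpha_7, alpha_2, alpha_3, alpha_8, alpha_6, alpha_1). So the algebra is type E_8.

E8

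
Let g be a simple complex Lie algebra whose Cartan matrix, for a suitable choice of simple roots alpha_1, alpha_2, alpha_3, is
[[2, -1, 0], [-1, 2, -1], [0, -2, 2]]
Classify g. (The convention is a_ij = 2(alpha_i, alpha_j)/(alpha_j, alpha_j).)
The matrix has rank 3 with 2's on the diagonal. Reading the off-diagonal entries as Dynkin edges (a single edge where a_ij = a_ji = -1; a double or triple edge where a_ij * a_ji = 2 or 3), the diagram is a chain of 3 nodes with a double edge at one end; the terminal node there is the unique long simple root (C_3). One simple-root ordering that puts it in standard form is (alpha_1, alpha_2, alpha_3). So the algebra is type C_3, i.e. sp(6).

type C_3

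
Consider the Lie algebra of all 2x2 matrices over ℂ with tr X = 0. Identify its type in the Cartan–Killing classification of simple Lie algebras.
This is sl(2), which has dimension 2^2 - 1 = 3 and rank 2 - 1 = 1 (a Cartan subalgebra is the diagonal traceless matrices). In the classification of classical Lie algebras, the special linear algebra sl(n+1) has type A_n; here n = 1, so the Dynkin diagram is a chain of 1 nodes with single edges (A_1). Hence the type is A_1.

A_1 (sl(2))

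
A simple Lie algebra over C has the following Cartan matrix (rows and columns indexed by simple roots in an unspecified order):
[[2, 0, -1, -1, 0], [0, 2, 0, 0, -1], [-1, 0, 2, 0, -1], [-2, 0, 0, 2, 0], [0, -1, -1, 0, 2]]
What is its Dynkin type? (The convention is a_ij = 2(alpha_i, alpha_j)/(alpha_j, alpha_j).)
The matrix has rank 5 with 2's on the diagonal. Reading the off-diagonal entries as Dynkin edges (a single edge where a_ij = a_ji = -1; a double or triple edge where a_ij * a_ji = 2 or 3), the diagram is a chain of 5 nodes with a double edge at one end; the terminal node there is the unique long simple root (C_5). One simple-root ordering that puts it in standard form is (alpha_2, alpha_5, alpha_3, alpha_1, alpha_4). So the algebra is type C_5, i.e. sp(10).

type C_5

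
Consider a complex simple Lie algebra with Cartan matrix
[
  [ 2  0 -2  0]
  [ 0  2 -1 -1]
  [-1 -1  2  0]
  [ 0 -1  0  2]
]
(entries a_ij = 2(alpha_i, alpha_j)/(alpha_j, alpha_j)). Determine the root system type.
The matrix has rank 4 with 2's on the diagonal. Reading the off-diagonal entries as Dynkin edges (a single edge where a_ij = a_ji = -1; a double or triple edge where a_ij * a_ji = 2 or 3), the diagram is a chain of 4 nodes with a double edge at one end; the terminal node there is the unique long simple root (C_4). One simple-root ordering that puts it in standard form is (alpha_4, alpha_2, alpha_3, alpha_1). So the algebra is type C_4, i.e. sp(8).

C_4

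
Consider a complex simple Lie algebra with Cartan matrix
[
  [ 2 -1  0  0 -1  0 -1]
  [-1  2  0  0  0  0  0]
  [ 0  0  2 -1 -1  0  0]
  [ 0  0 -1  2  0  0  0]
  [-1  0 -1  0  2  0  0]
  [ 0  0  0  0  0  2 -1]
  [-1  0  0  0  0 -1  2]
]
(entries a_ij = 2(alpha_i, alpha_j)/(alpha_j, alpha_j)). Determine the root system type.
The matrix has rank 7 with 2's on the diagonal. Reading the off-diagonal entries as Dynkin edges (a single edge where a_ij = a_ji = -1; a double or triple edge where a_ij * a_ji = 2 or 3), the diagram is a chain of 6 nodes with one extra node attached to the third node from one end (E_7). One simple-root ordering that puts it in standard form is (alpha_6, alpha_2, alpha_7, alpha_1, alpha_5, alpha_3, alpha_4). So the algebra is type E_7.

type E_7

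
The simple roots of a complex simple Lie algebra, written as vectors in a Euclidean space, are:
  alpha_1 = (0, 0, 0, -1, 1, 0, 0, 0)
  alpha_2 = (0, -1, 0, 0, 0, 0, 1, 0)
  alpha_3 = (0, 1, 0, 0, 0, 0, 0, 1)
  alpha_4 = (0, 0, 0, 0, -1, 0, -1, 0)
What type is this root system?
Compute the Cartan integers a_ij = 2(alpha_i, alpha_j)/(alpha_j, alpha_j); the resulting 4x4 Cartan matrix is
[[2, 0, 0, -1], [0, 2, -1, -1], [0, -1, 2, 0], [-1, -1, 0, 2]].
All simple roots have the same length, so the diagram is simply laced. The associated Dynkin diagram is a chain of 4 nodes with single edges (A_4), so the type is A_4 (the algebra sl(5)).

A_4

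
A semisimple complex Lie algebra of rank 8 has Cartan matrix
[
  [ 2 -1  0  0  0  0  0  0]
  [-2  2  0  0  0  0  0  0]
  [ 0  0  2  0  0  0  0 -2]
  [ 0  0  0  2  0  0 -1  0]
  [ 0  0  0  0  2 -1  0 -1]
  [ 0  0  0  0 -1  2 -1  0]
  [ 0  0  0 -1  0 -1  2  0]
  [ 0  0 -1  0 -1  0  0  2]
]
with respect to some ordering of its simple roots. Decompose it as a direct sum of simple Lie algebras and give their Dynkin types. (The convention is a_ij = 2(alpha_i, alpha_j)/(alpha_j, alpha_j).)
B_2 ⊕ C_6

The diagram associated to this matrix has two connected components: the simple roots {alpha_1, alpha_2} form a chain of 2 nodes with a double edge at one end; the terminal node there is the unique short simple root (B_2), and {alpha_3, alpha_4, alpha_5, alpha_6, alpha_7, alpha_8} form a chain of 6 nodes with a double edge at one end; the terminal node there is the unique long simple root (C_6). A semisimple Lie algebra decomposes uniquely as the direct sum of simple ideals, one per connected component of its Dynkin diagram, so g ≅ B_2 ⊕ C_6 (dimension 10 + 78 = 88).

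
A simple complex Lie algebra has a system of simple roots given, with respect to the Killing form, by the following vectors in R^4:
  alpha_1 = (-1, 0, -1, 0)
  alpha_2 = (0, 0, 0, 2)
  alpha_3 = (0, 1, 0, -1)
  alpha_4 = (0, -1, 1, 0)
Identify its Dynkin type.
C4

Compute the Cartan integers a_ij = 2(alpha_i, alpha_j)/(alpha_j, alpha_j); the resulting 4x4 Cartan matrix is
[[2, 0, 0, -1], [0, 2, -2, 0], [0, -1, 2, -1], [-1, 0, -1, 2]].
The roots have two lengths (squared-length ratio 2:1); the short ones are alpha_{1,3,4}. The associated Dynkin diagram is a chain of 4 nodes with a double edge at one end; the terminal node there is the unique long simple root (C_4), so the type is C_4 (the algebra sp(8)).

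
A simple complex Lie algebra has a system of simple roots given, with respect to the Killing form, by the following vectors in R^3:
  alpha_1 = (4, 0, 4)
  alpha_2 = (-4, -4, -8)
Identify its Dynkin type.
G_2

Compute the Cartan integers a_ij = 2(alpha_i, alpha_j)/(alpha_j, alpha_j); the resulting 2x2 Cartan matrix is
[[2, -1], [-3, 2]].
The roots have two lengths (squared-length ratio 3:1); the short ones are alpha_{1}. The associated Dynkin diagram is two nodes joined by a triple edge (G_2), so the type is G_2.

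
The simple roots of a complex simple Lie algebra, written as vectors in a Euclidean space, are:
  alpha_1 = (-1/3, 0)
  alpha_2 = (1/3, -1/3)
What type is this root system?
type B_2

Compute the Cartan integers a_ij = 2(alpha_i, alpha_j)/(alpha_j, alpha_j); the resulting 2x2 Cartan matrix is
[[2, -1], [-2, 2]].
The roots have two lengths (squared-length ratio 2:1); the short ones are alpha_{1}. The associated Dynkin diagram is a chain of 2 nodes with a double edge at one end; the terminal node there is the unique short simple root (B_2), so the type is B_2 (the algebra so(5)).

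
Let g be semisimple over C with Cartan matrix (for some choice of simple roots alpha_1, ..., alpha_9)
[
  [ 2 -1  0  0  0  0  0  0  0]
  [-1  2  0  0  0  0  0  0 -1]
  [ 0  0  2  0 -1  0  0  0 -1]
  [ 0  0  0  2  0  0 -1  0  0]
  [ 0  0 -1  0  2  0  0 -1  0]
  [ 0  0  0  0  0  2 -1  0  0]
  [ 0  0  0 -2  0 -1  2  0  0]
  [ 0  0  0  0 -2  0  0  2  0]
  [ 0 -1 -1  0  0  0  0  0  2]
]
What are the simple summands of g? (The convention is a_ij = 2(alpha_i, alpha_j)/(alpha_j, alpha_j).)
The diagram associated to this matrix has two connected components: the simple roots {alpha_4, alpha_6, alpha_7} form a chain of 3 nodes with a double edge at one end; the terminal node there is the unique short simple root (B_3), and {alpha_1, alpha_2, alpha_3, alpha_5, alpha_8, alpha_9} form a chain of 6 nodes with a double edge at one end; the terminal node there is the unique long simple root (C_6). A semisimple Lie algebra decomposes uniquely as the direct sum of simple ideals, one per connected component of its Dynkin diagram, so g ≅ B_3 ⊕ C_6 (dimension 21 + 78 = 99).

type B_3 + type C_6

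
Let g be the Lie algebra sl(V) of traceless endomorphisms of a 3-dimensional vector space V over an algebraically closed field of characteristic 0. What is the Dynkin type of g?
type A_2

This is sl(3), which has dimension 3^2 - 1 = 8 and rank 3 - 1 = 2 (a Cartan subalgebra is the diagonal traceless matrices). In the classification of classical Lie algebras, the special linear algebra sl(n+1) has type A_n; here n = 2, so the Dynkin diagram is a chain of 2 nodes with single edges (A_2). Hence the type is A_2.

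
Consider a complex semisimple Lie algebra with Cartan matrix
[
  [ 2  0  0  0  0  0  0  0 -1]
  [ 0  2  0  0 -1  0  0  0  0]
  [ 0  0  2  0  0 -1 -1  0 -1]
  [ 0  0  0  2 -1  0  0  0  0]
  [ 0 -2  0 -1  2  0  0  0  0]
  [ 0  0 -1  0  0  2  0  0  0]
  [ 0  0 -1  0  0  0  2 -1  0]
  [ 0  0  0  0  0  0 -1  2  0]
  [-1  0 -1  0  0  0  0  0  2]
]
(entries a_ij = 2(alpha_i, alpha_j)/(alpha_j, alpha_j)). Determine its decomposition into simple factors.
The diagram associated to this matrix has two connected components: the simple roots {alpha_2, alpha_4, alpha_5} form a chain of 3 nodes with a double edge at one end; the terminal node there is the unique short simple root (B_3), and {alpha_1, alpha_3, alpha_6, alpha_7, alpha_8, alpha_9} form a chain of 5 nodes with one extra node attached to the third node from one end (E_6). A semisimple Lie algebra decomposes uniquely as the direct sum of simple ideals, one per connected component of its Dynkin diagram, so g ≅ B_3 ⊕ E_6 (dimension 21 + 78 = 99).

B_3 (so(7)) + E_6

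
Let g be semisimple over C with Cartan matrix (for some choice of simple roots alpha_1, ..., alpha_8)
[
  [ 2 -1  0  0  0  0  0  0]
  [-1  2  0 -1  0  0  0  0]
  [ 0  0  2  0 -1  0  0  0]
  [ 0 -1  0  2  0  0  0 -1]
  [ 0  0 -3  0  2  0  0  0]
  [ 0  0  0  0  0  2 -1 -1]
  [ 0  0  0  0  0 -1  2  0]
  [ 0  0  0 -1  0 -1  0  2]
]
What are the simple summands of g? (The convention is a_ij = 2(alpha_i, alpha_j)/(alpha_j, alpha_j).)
A_6 + G_2

The diagram associated to this matrix has two connected components: the simple roots {alpha_1, alpha_2, alpha_4, alpha_6, alpha_7, alpha_8} form a chain of 6 nodes with single edges (A_6), and {alpha_3, alpha_5} form two nodes joined by a triple edge (G_2). A semisimple Lie algebra decomposes uniquely as the direct sum of simple ideals, one per connected component of its Dynkin diagram, so g ≅ A_6 ⊕ G_2 (dimension 48 + 14 = 62).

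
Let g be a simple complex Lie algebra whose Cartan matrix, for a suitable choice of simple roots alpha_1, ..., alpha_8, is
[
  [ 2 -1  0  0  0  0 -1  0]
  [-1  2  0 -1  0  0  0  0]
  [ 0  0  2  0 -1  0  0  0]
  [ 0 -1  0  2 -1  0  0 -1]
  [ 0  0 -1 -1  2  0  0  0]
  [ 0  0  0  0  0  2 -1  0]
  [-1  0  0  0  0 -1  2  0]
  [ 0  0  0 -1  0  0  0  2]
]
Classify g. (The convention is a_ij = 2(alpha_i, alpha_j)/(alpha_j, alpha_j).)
The matrix has rank 8 with 2's on the diagonal. Reading the off-diagonal entries as Dynkin edges (a single edge where a_ij = a_ji = -1; a double or triple edge where a_ij * a_ji = 2 or 3), the diagram is a chain of 7 nodes with one extra node attached to the third node from one end (E_8). One simple-root ordering that puts it in standard form is (alpha_3, alpha_8, alpha_5, alpha_4, alpha_2, alpha_1, alpha_7, alpha_6). So the algebra is type E_8.

E_8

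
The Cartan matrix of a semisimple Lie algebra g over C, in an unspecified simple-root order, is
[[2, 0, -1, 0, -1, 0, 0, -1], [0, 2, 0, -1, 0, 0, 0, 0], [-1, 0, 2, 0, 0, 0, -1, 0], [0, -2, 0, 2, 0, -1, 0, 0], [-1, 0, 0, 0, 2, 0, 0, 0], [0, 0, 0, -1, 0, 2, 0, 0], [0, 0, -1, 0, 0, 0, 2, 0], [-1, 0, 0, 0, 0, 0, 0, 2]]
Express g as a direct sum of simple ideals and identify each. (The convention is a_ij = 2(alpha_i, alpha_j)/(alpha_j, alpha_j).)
B3 + D5

The diagram associated to this matrix has two connected components: the simple roots {alpha_2, alpha_4, alpha_6} form a chain of 3 nodes with a double edge at one end; the terminal node there is the unique short simple root (B_3), and {alpha_1, alpha_3, alpha_5, alpha_7, alpha_8} form a chain of 3 nodes with a fork of two nodes at one end (D_5). A semisimple Lie algebra decomposes uniquely as the direct sum of simple ideals, one per connected component of its Dynkin diagram, so g ≅ B_3 ⊕ D_5 (dimension 21 + 45 = 66).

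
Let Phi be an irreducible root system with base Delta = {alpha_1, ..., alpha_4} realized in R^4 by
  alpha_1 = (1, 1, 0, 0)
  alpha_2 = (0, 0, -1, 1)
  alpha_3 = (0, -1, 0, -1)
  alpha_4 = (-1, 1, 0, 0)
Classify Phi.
Compute the Cartan integers a_ij = 2(alpha_i, alpha_j)/(alpha_j, alpha_j); the resulting 4x4 Cartan matrix is
[[2, 0, -1, 0], [0, 2, -1, 0], [-1, -1, 2, -1], [0, 0, -1, 2]].
All simple roots have the same length, so the diagram is simply laced. The associated Dynkin diagram is a chain of 2 nodes with a fork of two nodes at one end (D_4), so the type is D_4 (the algebra so(8)).

type D_4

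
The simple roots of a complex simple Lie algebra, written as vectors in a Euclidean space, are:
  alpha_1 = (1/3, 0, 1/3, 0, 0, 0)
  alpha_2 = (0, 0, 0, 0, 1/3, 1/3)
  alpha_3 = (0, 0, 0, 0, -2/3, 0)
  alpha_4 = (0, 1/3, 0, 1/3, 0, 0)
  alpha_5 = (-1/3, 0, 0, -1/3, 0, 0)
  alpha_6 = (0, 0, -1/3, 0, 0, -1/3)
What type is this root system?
Compute the Cartan integers a_ij = 2(alpha_i, alpha_j)/(alpha_j, alpha_j); the resulting 6x6 Cartan matrix is
[[2, 0, 0, 0, -1, -1], [0, 2, -1, 0, 0, -1], [0, -2, 2, 0, 0, 0], [0, 0, 0, 2, -1, 0], [-1, 0, 0, -1, 2, 0], [-1, -1, 0, 0, 0, 2]].
The roots have two lengths (squared-length ratio 2:1); the short ones are alpha_{1,2,4,5,6}. The associated Dynkin diagram is a chain of 6 nodes with a double edge at one end; the terminal node there is the unique long simple root (C_6), so the type is C_6 (the algebra sp(12)).

C6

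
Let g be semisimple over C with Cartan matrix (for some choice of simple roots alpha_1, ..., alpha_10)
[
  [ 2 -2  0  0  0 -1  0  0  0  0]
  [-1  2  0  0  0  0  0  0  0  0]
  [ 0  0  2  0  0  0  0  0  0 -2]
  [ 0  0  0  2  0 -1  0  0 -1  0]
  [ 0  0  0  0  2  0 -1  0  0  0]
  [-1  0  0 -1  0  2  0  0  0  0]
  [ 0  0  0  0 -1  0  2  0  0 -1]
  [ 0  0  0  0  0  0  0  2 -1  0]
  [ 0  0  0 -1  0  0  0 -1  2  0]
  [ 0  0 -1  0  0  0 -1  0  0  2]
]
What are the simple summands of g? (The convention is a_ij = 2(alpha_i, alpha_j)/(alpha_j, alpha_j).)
The diagram associated to this matrix has two connected components: the simple roots {alpha_1, alpha_2, alpha_4, alpha_6, alpha_8, alpha_9} form a chain of 6 nodes with a double edge at one end; the terminal node there is the unique short simple root (B_6), and {alpha_3, alpha_5, alpha_7, alpha_10} form a chain of 4 nodes with a double edge at one end; the terminal node there is the unique long simple root (C_4). A semisimple Lie algebra decomposes uniquely as the direct sum of simple ideals, one per connected component of its Dynkin diagram, so g ≅ B_6 ⊕ C_4 (dimension 78 + 36 = 114).

B_6 + C_4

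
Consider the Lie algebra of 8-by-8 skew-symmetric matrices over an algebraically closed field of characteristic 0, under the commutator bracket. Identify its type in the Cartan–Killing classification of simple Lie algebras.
type D_4

This is so(8) with 8 even, which has dimension 8(8-1)/2 = 28 and rank 8/2 = 4. In the classification of classical Lie algebras, the orthogonal algebra so(2n) in an even number of variables has type D_n; here n = 4, so the Dynkin diagram is a chain of 2 nodes with a fork of two nodes at one end (D_4). Hence the type is D_4.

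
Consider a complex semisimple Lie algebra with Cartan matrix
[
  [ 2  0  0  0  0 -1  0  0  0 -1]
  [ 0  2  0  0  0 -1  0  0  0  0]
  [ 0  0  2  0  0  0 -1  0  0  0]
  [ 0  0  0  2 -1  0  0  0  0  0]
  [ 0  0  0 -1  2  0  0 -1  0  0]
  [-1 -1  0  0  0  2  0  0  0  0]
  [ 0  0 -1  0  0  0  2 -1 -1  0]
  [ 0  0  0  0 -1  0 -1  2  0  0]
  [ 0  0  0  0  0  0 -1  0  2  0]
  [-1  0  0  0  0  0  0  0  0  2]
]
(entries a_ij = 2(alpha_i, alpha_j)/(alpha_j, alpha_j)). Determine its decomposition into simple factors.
The diagram associated to this matrix has two connected components: the simple roots {alpha_1, alpha_2, alpha_6, alpha_10} form a chain of 4 nodes with single edges (A_4), and {alpha_3, alpha_4, alpha_5, alpha_7, alpha_8, alpha_9} form a chain of 4 nodes with a fork of two nodes at one end (D_6). A semisimple Lie algebra decomposes uniquely as the direct sum of simple ideals, one per connected component of its Dynkin diagram, so g ≅ A_4 ⊕ D_6 (dimension 24 + 66 = 90).

A4 + D6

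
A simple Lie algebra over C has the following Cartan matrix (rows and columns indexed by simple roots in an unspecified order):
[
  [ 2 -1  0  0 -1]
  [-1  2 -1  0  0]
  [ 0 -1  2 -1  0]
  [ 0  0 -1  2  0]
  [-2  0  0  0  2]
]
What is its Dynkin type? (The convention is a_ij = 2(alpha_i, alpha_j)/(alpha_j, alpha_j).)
C_5

The matrix has rank 5 with 2's on the diagonal. Reading the off-diagonal entries as Dynkin edges (a single edge where a_ij = a_ji = -1; a double or triple edge where a_ij * a_ji = 2 or 3), the diagram is a chain of 5 nodes with a double edge at one end; the terminal node there is the unique long simple root (C_5). One simple-root ordering that puts it in standard form is (alpha_4, alpha_3, alpha_2, alpha_1, alpha_5). So the algebra is type C_5, i.e. sp(10).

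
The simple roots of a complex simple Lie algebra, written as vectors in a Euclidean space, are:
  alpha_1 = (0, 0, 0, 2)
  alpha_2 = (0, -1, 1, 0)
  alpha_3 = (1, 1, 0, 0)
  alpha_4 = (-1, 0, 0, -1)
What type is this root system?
Compute the Cartan integers a_ij = 2(alpha_i, alpha_j)/(alpha_j, alpha_j); the resulting 4x4 Cartan matrix is
[[2, 0, 0, -2], [0, 2, -1, 0], [0, -1, 2, -1], [-1, 0, -1, 2]].
The roots have two lengths (squared-length ratio 2:1); the short ones are alpha_{2,3,4}. The associated Dynkin diagram is a chain of 4 nodes with a double edge at one end; the terminal node there is the unique long simple root (C_4), so the type is C_4 (the algebra sp(8)).

C_4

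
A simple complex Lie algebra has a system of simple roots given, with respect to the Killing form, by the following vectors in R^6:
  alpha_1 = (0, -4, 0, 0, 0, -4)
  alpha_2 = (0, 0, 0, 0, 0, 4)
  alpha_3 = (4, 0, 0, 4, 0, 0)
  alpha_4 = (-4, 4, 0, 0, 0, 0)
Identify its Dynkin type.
B_4

Compute the Cartan integers a_ij = 2(alpha_i, alpha_j)/(alpha_j, alpha_j); the resulting 4x4 Cartan matrix is
[[2, -2, 0, -1], [-1, 2, 0, 0], [0, 0, 2, -1], [-1, 0, -1, 2]].
The roots have two lengths (squared-length ratio 2:1); the short ones are alpha_{2}. The associated Dynkin diagram is a chain of 4 nodes with a double edge at one end; the terminal node there is the unique short simple root (B_4), so the type is B_4 (the algebra so(9)).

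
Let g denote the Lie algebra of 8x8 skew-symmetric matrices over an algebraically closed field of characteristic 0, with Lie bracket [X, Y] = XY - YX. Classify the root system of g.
This is so(8) with 8 even, which has dimension 8(8-1)/2 = 28 and rank 8/2 = 4. In the classification of classical Lie algebras, the orthogonal algebra so(2n) in an even number of variables has type D_n; here n = 4, so the Dynkin diagram is a chain of 2 nodes with a fork of two nodes at one end (D_4). Hence the type is D_4.

D4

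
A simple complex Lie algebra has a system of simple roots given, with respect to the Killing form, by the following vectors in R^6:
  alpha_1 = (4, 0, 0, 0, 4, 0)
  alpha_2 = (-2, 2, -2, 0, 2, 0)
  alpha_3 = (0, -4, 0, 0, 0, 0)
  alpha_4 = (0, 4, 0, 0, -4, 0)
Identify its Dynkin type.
F_4

Compute the Cartan integers a_ij = 2(alpha_i, alpha_j)/(alpha_j, alpha_j); the resulting 4x4 Cartan matrix is
[[2, 0, 0, -1], [0, 2, -1, 0], [0, -1, 2, -1], [-1, 0, -2, 2]].
The roots have two lengths (squared-length ratio 2:1); the short ones are alpha_{2,3}. The associated Dynkin diagram is a chain of 4 nodes with a double edge between the middle two (F_4), so the type is F_4.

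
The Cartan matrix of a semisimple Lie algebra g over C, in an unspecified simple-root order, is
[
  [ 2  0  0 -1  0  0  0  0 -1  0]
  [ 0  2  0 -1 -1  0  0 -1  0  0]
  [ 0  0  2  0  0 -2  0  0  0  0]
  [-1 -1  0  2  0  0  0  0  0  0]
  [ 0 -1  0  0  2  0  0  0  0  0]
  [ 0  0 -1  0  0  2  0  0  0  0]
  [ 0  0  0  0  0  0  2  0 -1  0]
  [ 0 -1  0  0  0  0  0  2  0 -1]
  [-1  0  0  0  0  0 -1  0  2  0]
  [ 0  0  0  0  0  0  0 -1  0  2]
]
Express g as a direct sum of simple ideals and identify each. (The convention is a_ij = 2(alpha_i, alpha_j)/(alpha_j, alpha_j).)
B_2 (so(5)) ⊕ E_8

The diagram associated to this matrix has two connected components: the simple roots {alpha_3, alpha_6} form a chain of 2 nodes with a double edge at one end; the terminal node there is the unique short simple root (B_2), and {alpha_1, alpha_2, alpha_4, alpha_5, alpha_7, alpha_8, alpha_9, alpha_10} form a chain of 7 nodes with one extra node attached to the third node from one end (E_8). A semisimple Lie algebra decomposes uniquely as the direct sum of simple ideals, one per connected component of its Dynkin diagram, so g ≅ B_2 ⊕ E_8 (dimension 10 + 248 = 258).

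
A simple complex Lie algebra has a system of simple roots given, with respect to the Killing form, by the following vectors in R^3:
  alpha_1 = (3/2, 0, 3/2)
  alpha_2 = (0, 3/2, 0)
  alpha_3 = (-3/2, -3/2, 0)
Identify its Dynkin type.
Compute the Cartan integers a_ij = 2(alpha_i, alpha_j)/(alpha_j, alpha_j); the resulting 3x3 Cartan matrix is
[[2, 0, -1], [0, 2, -1], [-1, -2, 2]].
The roots have two lengths (squared-length ratio 2:1); the short ones are alpha_{2}. The associated Dynkin diagram is a chain of 3 nodes with a double edge at one end; the terminal node there is the unique short simple root (B_3), so the type is B_3 (the algebra so(7)).

B_3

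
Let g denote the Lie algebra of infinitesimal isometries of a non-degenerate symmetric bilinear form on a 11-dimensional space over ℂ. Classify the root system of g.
type B_5

This is so(11) with 11 odd, which has dimension 11(11-1)/2 = 55 and rank (11-1)/2 = 5. In the classification of classical Lie algebras, the orthogonal algebra so(2n+1) in an odd number of variables has type B_n; here n = 5, so the Dynkin diagram is a chain of 5 nodes with a double edge at one end; the terminal node there is the unique short simple root (B_5). Hence the type is B_5.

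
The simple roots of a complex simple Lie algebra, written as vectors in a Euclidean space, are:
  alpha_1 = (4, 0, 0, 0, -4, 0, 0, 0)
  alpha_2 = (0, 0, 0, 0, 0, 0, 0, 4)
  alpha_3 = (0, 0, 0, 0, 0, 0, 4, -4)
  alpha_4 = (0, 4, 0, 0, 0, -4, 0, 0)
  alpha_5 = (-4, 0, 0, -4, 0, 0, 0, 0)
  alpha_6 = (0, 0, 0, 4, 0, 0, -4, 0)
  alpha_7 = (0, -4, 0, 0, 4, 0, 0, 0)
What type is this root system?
Compute the Cartan integers a_ij = 2(alpha_i, alpha_j)/(alpha_j, alpha_j); the resulting 7x7 Cartan matrix is
[[2, 0, 0, 0, -1, 0, -1], [0, 2, -1, 0, 0, 0, 0], [0, -2, 2, 0, 0, -1, 0], [0, 0, 0, 2, 0, 0, -1], [-1, 0, 0, 0, 2, -1, 0], [0, 0, -1, 0, -1, 2, 0], [-1, 0, 0, -1, 0, 0, 2]].
The roots have two lengths (squared-length ratio 2:1); the short ones are alpha_{2}. The associated Dynkin diagram is a chain of 7 nodes with a double edge at one end; the terminal node there is the unique short simple root (B_7), so the type is B_7 (the algebra so(15)).

B7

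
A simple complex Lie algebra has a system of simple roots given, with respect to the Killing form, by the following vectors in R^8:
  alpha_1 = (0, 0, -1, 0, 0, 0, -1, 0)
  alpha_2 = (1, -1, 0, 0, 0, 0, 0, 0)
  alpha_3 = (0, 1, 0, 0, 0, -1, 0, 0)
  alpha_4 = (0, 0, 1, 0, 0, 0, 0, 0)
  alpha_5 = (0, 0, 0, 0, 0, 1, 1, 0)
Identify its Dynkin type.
Compute the Cartan integers a_ij = 2(alpha_i, alpha_j)/(alpha_j, alpha_j); the resulting 5x5 Cartan matrix is
[[2, 0, 0, -2, -1], [0, 2, -1, 0, 0], [0, -1, 2, 0, -1], [-1, 0, 0, 2, 0], [-1, 0, -1, 0, 2]].
The roots have two lengths (squared-length ratio 2:1); the short ones are alpha_{4}. The associated Dynkin diagram is a chain of 5 nodes with a double edge at one end; the terminal node there is the unique short simple root (B_5), so the type is B_5 (the algebra so(11)).

B_5 (so(11))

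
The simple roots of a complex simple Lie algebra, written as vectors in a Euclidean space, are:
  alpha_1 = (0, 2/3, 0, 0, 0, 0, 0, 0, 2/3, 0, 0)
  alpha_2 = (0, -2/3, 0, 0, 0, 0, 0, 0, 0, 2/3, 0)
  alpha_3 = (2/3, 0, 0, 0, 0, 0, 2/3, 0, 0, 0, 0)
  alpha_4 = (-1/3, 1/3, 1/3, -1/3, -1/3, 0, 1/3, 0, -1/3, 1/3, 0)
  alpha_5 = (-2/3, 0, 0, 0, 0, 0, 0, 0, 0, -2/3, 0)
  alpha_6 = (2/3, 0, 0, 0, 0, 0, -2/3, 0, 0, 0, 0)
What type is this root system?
E_6

Compute the Cartan integers a_ij = 2(alpha_i, alpha_j)/(alpha_j, alpha_j); the resulting 6x6 Cartan matrix is
[[2, -1, 0, 0, 0, 0], [-1, 2, 0, 0, -1, 0], [0, 0, 2, 0, -1, 0], [0, 0, 0, 2, 0, -1], [0, -1, -1, 0, 2, -1], [0, 0, 0, -1, -1, 2]].
All simple roots have the same length, so the diagram is simply laced. The associated Dynkin diagram is a chain of 5 nodes with one extra node attached to the third node from one end (E_6), so the type is E_6.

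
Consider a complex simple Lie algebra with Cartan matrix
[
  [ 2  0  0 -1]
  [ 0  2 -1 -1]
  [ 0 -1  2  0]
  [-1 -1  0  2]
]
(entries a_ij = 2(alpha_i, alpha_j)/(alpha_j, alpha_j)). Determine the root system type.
The matrix has rank 4 with 2's on the diagonal. Reading the off-diagonal entries as Dynkin edges (a single edge where a_ij = a_ji = -1; a double or triple edge where a_ij * a_ji = 2 or 3), the diagram is a chain of 4 nodes with single edges (A_4). One simple-root ordering that puts it in standard form is (alpha_3, alpha_2, alpha_4, alpha_1). So the algebra is type A_4, i.e. sl(5).

A_4 (sl(5))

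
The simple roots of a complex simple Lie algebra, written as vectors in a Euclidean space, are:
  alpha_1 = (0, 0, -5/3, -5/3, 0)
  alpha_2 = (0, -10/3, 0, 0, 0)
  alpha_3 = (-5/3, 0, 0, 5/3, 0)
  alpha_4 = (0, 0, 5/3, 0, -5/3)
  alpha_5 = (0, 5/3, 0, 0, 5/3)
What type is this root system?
Compute the Cartan integers a_ij = 2(alpha_i, alpha_j)/(alpha_j, alpha_j); the resulting 5x5 Cartan matrix is
[[2, 0, -1, -1, 0], [0, 2, 0, 0, -2], [-1, 0, 2, 0, 0], [-1, 0, 0, 2, -1], [0, -1, 0, -1, 2]].
The roots have two lengths (squared-length ratio 2:1); the short ones are alpha_{1,3,4,5}. The associated Dynkin diagram is a chain of 5 nodes with a double edge at one end; the terminal node there is the unique long simple root (C_5), so the type is C_5 (the algebra sp(10)).

C_5 (sp(10))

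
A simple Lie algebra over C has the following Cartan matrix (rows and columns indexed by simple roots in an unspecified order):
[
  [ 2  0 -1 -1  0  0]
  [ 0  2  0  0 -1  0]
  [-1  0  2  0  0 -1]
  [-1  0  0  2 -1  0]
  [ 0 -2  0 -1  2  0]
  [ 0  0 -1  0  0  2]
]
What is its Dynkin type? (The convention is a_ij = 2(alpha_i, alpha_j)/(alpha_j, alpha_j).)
B6

The matrix has rank 6 with 2's on the diagonal. Reading the off-diagonal entries as Dynkin edges (a single edge where a_ij = a_ji = -1; a double or triple edge where a_ij * a_ji = 2 or 3), the diagram is a chain of 6 nodes with a double edge at one end; the terminal node there is the unique short simple root (B_6). One simple-root ordering that puts it in standard form is (alpha_6, alpha_3, alpha_1, alpha_4, alpha_5, alpha_2). So the algebra is type B_6, i.e. so(13).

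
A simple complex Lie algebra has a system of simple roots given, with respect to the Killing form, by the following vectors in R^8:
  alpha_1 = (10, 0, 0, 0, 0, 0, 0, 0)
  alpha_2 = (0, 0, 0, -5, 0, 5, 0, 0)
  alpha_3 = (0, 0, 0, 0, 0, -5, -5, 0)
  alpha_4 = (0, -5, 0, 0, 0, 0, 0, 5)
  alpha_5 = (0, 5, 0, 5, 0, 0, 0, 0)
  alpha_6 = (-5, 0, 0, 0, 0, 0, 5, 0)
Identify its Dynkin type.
C_6

Compute the Cartan integers a_ij = 2(alpha_i, alpha_j)/(alpha_j, alpha_j); the resulting 6x6 Cartan matrix is
[[2, 0, 0, 0, 0, -2], [0, 2, -1, 0, -1, 0], [0, -1, 2, 0, 0, -1], [0, 0, 0, 2, -1, 0], [0, -1, 0, -1, 2, 0], [-1, 0, -1, 0, 0, 2]].
The roots have two lengths (squared-length ratio 2:1); the short ones are alpha_{2,3,4,5,6}. The associated Dynkin diagram is a chain of 6 nodes with a double edge at one end; the terminal node there is the unique long simple root (C_6), so the type is C_6 (the algebra sp(12)).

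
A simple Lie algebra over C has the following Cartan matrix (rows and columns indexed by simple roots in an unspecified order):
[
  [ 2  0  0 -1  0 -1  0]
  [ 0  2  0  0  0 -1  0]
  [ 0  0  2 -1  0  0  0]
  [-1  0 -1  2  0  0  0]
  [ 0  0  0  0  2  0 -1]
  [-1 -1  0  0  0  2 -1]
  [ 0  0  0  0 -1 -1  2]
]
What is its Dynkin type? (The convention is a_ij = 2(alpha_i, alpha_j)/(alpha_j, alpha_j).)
E_7

The matrix has rank 7 with 2's on the diagonal. Reading the off-diagonal entries as Dynkin edges (a single edge where a_ij = a_ji = -1; a double or triple edge where a_ij * a_ji = 2 or 3), the diagram is a chain of 6 nodes with one extra node attached to the third node from one end (E_7). One simple-root ordering that puts it in standard form is (alpha_5, alpha_2, alpha_7, alpha_6, alpha_1, alpha_4, alpha_3). So the algebra is type E_7.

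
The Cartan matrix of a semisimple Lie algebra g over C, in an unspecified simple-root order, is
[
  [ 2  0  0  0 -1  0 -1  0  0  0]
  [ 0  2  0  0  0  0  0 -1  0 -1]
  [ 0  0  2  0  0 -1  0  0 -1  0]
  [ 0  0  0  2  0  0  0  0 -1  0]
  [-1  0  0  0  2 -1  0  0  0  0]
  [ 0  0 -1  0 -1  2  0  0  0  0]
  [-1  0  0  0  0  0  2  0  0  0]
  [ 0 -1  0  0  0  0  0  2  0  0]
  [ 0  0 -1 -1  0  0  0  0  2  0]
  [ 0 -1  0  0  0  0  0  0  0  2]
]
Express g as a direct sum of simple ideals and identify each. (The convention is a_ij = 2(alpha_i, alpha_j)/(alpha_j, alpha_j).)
A_3 (sl(4)) ⊕ A_7 (sl(8))

The diagram associated to this matrix has two connected components: the simple roots {alpha_2, alpha_8, alpha_10} form a chain of 3 nodes with single edges (A_3), and {alpha_1, alpha_3, alpha_4, alpha_5, alpha_6, alpha_7, alpha_9} form a chain of 7 nodes with single edges (A_7). A semisimple Lie algebra decomposes uniquely as the direct sum of simple ideals, one per connected component of its Dynkin diagram, so g ≅ A_3 ⊕ A_7 (dimension 15 + 63 = 78).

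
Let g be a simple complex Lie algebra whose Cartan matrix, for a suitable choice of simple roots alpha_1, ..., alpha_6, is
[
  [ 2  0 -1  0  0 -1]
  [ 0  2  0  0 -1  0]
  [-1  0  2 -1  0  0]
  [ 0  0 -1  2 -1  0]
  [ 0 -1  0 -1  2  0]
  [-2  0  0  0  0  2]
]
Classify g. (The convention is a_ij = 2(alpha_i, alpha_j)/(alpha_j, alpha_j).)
type C_6

The matrix has rank 6 with 2's on the diagonal. Reading the off-diagonal entries as Dynkin edges (a single edge where a_ij = a_ji = -1; a double or triple edge where a_ij * a_ji = 2 or 3), the diagram is a chain of 6 nodes with a double edge at one end; the terminal node there is the unique long simple root (C_6). One simple-root ordering that puts it in standard form is (alpha_2, alpha_5, alpha_4, alpha_3, alpha_1, alpha_6). So the algebra is type C_6, i.e. sp(12).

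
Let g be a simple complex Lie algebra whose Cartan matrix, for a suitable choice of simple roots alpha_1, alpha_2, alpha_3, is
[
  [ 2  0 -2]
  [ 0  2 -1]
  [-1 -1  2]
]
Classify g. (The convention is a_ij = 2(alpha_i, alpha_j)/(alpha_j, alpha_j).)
C_3 (sp(6))

The matrix has rank 3 with 2's on the diagonal. Reading the off-diagonal entries as Dynkin edges (a single edge where a_ij = a_ji = -1; a double or triple edge where a_ij * a_ji = 2 or 3), the diagram is a chain of 3 nodes with a double edge at one end; the terminal node there is the unique long simple root (C_3). One simple-root ordering that puts it in standard form is (alpha_2, alpha_3, alpha_1). So the algebra is type C_3, i.e. sp(6).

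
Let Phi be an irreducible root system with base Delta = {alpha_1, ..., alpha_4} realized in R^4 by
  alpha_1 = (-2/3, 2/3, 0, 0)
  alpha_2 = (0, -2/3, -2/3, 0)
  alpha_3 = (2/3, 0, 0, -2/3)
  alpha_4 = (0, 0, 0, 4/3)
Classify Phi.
Compute the Cartan integers a_ij = 2(alpha_i, alpha_j)/(alpha_j, alpha_j); the resulting 4x4 Cartan matrix is
[[2, -1, -1, 0], [-1, 2, 0, 0], [-1, 0, 2, -1], [0, 0, -2, 2]].
The roots have two lengths (squared-length ratio 2:1); the short ones are alpha_{1,2,3}. The associated Dynkin diagram is a chain of 4 nodes with a double edge at one end; the terminal node there is the unique long simple root (C_4), so the type is C_4 (the algebra sp(8)).

type C_4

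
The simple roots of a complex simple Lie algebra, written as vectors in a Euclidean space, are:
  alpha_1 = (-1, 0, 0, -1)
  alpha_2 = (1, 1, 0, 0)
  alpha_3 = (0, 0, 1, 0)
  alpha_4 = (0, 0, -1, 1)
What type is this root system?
Compute the Cartan integers a_ij = 2(alpha_i, alpha_j)/(alpha_j, alpha_j); the resulting 4x4 Cartan matrix is
[[2, -1, 0, -1], [-1, 2, 0, 0], [0, 0, 2, -1], [-1, 0, -2, 2]].
The roots have two lengths (squared-length ratio 2:1); the short ones are alpha_{3}. The associated Dynkin diagram is a chain of 4 nodes with a double edge at one end; the terminal node there is the unique short simple root (B_4), so the type is B_4 (the algebra so(9)).

B_4 (so(9))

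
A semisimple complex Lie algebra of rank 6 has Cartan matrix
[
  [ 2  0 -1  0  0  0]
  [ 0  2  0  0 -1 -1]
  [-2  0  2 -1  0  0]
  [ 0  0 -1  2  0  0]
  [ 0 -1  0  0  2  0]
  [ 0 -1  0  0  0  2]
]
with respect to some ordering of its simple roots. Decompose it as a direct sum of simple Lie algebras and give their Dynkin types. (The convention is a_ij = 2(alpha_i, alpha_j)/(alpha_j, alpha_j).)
The diagram associated to this matrix has two connected components: the simple roots {alpha_2, alpha_5, alpha_6} form a chain of 3 nodes with single edges (A_3), and {alpha_1, alpha_3, alpha_4} form a chain of 3 nodes with a double edge at one end; the terminal node there is the unique short simple root (B_3). A semisimple Lie algebra decomposes uniquely as the direct sum of simple ideals, one per connected component of its Dynkin diagram, so g ≅ A_3 ⊕ B_3 (dimension 15 + 21 = 36).

type A_3 + type B_3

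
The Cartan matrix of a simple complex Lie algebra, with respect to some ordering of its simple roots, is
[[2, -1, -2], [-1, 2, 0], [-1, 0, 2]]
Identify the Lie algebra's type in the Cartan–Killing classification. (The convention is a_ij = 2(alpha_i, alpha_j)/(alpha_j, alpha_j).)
The matrix has rank 3 with 2's on the diagonal. Reading the off-diagonal entries as Dynkin edges (a single edge where a_ij = a_ji = -1; a double or triple edge where a_ij * a_ji = 2 or 3), the diagram is a chain of 3 nodes with a double edge at one end; the terminal node there is the unique short simple root (B_3). One simple-root ordering that puts it in standard form is (alpha_2, alpha_1, alpha_3). So the algebra is type B_3, i.e. so(7).

B_3 (so(7))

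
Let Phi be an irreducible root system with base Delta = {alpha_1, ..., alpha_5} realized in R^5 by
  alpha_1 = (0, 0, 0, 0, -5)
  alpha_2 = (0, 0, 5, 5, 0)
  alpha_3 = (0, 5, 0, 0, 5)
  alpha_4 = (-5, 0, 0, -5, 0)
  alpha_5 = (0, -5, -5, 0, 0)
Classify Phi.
B_5 (so(11))

Compute the Cartan integers a_ij = 2(alpha_i, alpha_j)/(alpha_j, alpha_j); the resulting 5x5 Cartan matrix is
[[2, 0, -1, 0, 0], [0, 2, 0, -1, -1], [-2, 0, 2, 0, -1], [0, -1, 0, 2, 0], [0, -1, -1, 0, 2]].
The roots have two lengths (squared-length ratio 2:1); the short ones are alpha_{1}. The associated Dynkin diagram is a chain of 5 nodes with a double edge at one end; the terminal node there is the unique short simple root (B_5), so the type is B_5 (the algebra so(11)).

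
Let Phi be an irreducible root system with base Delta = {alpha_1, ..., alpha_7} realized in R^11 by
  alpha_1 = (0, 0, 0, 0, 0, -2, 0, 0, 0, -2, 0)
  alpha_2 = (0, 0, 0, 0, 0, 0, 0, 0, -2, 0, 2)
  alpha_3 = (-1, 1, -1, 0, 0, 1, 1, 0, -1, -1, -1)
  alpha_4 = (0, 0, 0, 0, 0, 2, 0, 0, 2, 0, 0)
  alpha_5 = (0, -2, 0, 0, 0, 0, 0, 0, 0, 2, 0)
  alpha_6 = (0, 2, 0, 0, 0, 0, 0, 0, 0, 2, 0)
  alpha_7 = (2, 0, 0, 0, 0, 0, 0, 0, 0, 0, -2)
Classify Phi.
Compute the Cartan integers a_ij = 2(alpha_i, alpha_j)/(alpha_j, alpha_j); the resulting 7x7 Cartan matrix is
[[2, 0, 0, -1, -1, -1, 0], [0, 2, 0, -1, 0, 0, -1], [0, 0, 2, 0, -1, 0, 0], [-1, -1, 0, 2, 0, 0, 0], [-1, 0, -1, 0, 2, 0, 0], [-1, 0, 0, 0, 0, 2, 0], [0, -1, 0, 0, 0, 0, 2]].
All simple roots have the same length, so the diagram is simply laced. The associated Dynkin diagram is a chain of 6 nodes with one extra node attached to the third node from one end (E_7), so the type is E_7.

E_7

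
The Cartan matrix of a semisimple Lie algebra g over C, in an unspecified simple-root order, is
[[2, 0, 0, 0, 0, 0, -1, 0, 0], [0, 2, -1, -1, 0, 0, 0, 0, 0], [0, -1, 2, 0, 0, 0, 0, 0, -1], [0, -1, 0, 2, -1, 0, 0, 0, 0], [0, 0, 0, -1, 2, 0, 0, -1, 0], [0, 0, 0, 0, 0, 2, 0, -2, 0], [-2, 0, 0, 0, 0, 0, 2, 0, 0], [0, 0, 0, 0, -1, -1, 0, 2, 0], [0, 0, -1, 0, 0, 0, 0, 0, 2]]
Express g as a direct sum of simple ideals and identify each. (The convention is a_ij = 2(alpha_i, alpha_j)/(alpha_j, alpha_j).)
The diagram associated to this matrix has two connected components: the simple roots {alpha_1, alpha_7} form a chain of 2 nodes with a double edge at one end; the terminal node there is the unique short simple root (B_2), and {alpha_2, alpha_3, alpha_4, alpha_5, alpha_6, alpha_8, alpha_9} form a chain of 7 nodes with a double edge at one end; the terminal node there is the unique long simple root (C_7). A semisimple Lie algebra decomposes uniquely as the direct sum of simple ideals, one per connected component of its Dynkin diagram, so g ≅ B_2 ⊕ C_7 (dimension 10 + 105 = 115).

B_2 ⊕ C_7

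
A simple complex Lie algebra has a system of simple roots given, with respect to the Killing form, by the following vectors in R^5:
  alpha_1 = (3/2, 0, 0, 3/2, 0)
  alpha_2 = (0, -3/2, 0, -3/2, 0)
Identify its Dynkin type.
type A_2

Compute the Cartan integers a_ij = 2(alpha_i, alpha_j)/(alpha_j, alpha_j); the resulting 2x2 Cartan matrix is
[[2, -1], [-1, 2]].
All simple roots have the same length, so the diagram is simply laced. The associated Dynkin diagram is a chain of 2 nodes with single edges (A_2), so the type is A_2 (the algebra sl(3)).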